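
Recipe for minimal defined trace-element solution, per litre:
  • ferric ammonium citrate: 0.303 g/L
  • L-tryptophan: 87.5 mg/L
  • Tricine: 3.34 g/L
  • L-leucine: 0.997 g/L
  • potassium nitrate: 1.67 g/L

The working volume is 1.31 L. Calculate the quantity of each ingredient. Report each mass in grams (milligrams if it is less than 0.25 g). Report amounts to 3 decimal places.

ferric ammonium citrate 0.397 g; L-tryptophan 114.625 mg; Tricine 4.375 g; L-leucine 1.306 g; potassium nitrate 2.188 g

Working volume: 1.31 L.
ferric ammonium citrate: 0.303 g/L × 1.31 L = 0.397 g
L-tryptophan: 87.5 mg/L × 1.31 L = 114.625 mg
Tricine: 3.34 g/L × 1.31 L = 4.375 g
L-leucine: 0.997 g/L × 1.31 L = 1.306 g
potassium nitrate: 1.67 g/L × 1.31 L = 2.188 g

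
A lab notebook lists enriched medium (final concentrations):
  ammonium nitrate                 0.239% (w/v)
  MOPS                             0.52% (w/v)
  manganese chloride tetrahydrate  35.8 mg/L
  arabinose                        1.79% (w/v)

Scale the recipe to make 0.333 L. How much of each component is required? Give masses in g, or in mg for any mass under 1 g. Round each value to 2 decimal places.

ammonium nitrate 795.87 mg; MOPS 1.73 g; manganese chloride tetrahydrate 11.92 mg; arabinose 5.96 g

Working volume: 0.333 L.
ammonium nitrate: 0.239 g per 100 mL × 333 mL ÷ 100 = 0.79587 g = 795.87 mg
MOPS: 0.52% w/v = 5.2 g/L → 5.2 × 0.333 L = 1.73 g
manganese chloride tetrahydrate: 35.8 mg/L × 0.333 L = 11.92 mg
arabinose: 1.79 g per 100 mL × 333 mL ÷ 100 = 5.96 g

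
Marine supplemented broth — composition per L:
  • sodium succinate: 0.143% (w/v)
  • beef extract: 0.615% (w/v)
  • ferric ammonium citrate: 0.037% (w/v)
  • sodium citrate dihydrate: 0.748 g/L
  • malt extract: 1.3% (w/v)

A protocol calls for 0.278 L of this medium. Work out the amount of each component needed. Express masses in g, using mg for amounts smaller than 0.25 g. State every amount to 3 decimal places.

Working volume: 0.278 L.
sodium succinate: 0.143 g per 100 mL × 278 mL ÷ 100 = 0.398 g
beef extract: 0.615% w/v = 6.15 g/L → 6.15 × 0.278 L = 1.710 g
ferric ammonium citrate: 0.037% w/v = 0.37 g/L → 0.37 × 0.278 L = 0.10286 g = 102.860 mg
sodium citrate dihydrate: 0.748 g/L × 0.278 L = 0.207944 g = 207.944 mg
malt extract: 1.3 g per 100 mL × 278 mL ÷ 100 = 3.614 g

sodium succinate 0.398 g; beef extract 1.710 g; ferric ammonium citrate 102.860 mg; sodium citrate dihydrate 207.944 mg; malt extract 3.614 g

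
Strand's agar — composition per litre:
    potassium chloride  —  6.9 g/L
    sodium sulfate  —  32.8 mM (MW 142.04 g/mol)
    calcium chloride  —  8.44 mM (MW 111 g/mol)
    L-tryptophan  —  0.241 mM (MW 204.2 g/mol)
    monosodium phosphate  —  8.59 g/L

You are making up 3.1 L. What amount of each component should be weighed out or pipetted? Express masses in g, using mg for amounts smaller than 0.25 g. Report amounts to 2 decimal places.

potassium chloride 21.39 g; sodium sulfate 14.44 g; calcium chloride 2.90 g; L-tryptophan 152.56 mg; monosodium phosphate 26.63 g

Working volume: 3.1 L.
potassium chloride: 6.9 g/L × 3.1 L = 21.39 g
sodium sulfate: 32.8 mmol/L × 142.04 g/mol × 3.1 L ÷ 1000 = 14.44 g
calcium chloride: 8.44 mmol/L × 111 g/mol × 3.1 L ÷ 1000 = 2.90 g
L-tryptophan: 0.241 mmol/L × 204.2 mg/mmol × 3.1 L = 152.56 mg
monosodium phosphate: 8.59 g/L × 3.1 L = 26.63 g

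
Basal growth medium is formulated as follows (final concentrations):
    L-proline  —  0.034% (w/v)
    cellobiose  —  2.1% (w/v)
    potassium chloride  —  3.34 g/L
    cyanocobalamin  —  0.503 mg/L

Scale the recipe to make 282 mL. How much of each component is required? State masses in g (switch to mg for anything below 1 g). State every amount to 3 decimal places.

L-proline 95.880 mg; cellobiose 5.922 g; potassium chloride 941.880 mg; cyanocobalamin 0.142 mg

Scale factor relative to 1 L: 0.282.
L-proline: 0.034% w/v = 0.34 g/L → 0.34 × 0.282 L = 0.09588 g = 95.880 mg
cellobiose: 2.1 g per 100 mL × 282 mL ÷ 100 = 5.922 g
potassium chloride: 3.34 g/L × 0.282 L = 0.94188 g = 941.880 mg
cyanocobalamin: 0.503 mg/L × 0.282 L = 0.142 mg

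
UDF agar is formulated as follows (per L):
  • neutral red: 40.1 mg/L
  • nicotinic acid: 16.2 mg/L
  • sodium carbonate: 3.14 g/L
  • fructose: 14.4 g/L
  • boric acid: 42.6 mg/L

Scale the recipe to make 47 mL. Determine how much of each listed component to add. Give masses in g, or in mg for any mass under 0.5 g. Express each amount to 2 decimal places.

neutral red 1.88 mg; nicotinic acid 0.76 mg; sodium carbonate 147.58 mg; fructose 0.68 g; boric acid 2.00 mg

Scale factor relative to 1 L: 0.047.
neutral red: 40.1 mg/L × 0.047 L = 1.88 mg
nicotinic acid: 16.2 mg/L × 0.047 L = 0.76 mg
sodium carbonate: 3.14 g/L × 0.047 L = 0.14758 g = 147.58 mg
fructose: 14.4 g/L × 0.047 L = 0.68 g
boric acid: 42.6 mg/L × 0.047 L = 2.00 mg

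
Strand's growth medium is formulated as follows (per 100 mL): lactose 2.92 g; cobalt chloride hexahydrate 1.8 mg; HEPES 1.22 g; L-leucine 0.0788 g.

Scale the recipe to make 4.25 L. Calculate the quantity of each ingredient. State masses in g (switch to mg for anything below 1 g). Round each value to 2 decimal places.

lactose 124.10 g; cobalt chloride hexahydrate 76.50 mg; HEPES 51.85 g; L-leucine 3.35 g

Scale factor = 4250 mL / 100 mL = 42.5.
lactose: 2.92 g × (4250 mL / 100 mL) = 124.10 g
cobalt chloride hexahydrate: 1.8 mg × (4250 mL / 100 mL) = 76.50 mg
HEPES: 1.22 g × (4250 mL / 100 mL) = 51.85 g
L-leucine: 0.0788 g × (4250 mL / 100 mL) = 3.35 g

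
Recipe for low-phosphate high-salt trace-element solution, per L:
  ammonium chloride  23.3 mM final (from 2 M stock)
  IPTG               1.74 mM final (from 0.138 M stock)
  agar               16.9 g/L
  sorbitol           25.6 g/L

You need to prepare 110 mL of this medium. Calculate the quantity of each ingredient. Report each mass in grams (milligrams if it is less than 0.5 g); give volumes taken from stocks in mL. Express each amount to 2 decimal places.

Target volume = 110 mL = 0.11 L.
ammonium chloride: V = C2·V2/C1 = 23.3 mM × 110 mL ÷ 2000 mM = 1.28 mL
IPTG: C1V1 = C2V2 → 1.74 mM × 110 mL ÷ 138 mM = 1.39 mL
agar: 16.9 g/L × 0.11 L = 1.86 g
sorbitol: 25.6 g/L × 0.11 L = 2.82 g

ammonium chloride 1.28 mL; IPTG 1.39 mL; agar 1.86 g; sorbitol 2.82 g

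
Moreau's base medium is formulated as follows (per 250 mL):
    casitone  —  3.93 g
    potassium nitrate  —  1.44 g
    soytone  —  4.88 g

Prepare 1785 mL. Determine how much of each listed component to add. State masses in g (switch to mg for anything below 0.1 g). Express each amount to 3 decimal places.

casitone 28.060 g; potassium nitrate 10.282 g; soytone 34.843 g

Ratio of target to recipe volume: 1785 / 250 = 7.14.
casitone: 3.93 g × (1785 mL / 250 mL) = 28.060 g
potassium nitrate: 1.44 g × (1785 mL / 250 mL) = 10.282 g
soytone: 4.88 g × (1785 mL / 250 mL) = 34.843 g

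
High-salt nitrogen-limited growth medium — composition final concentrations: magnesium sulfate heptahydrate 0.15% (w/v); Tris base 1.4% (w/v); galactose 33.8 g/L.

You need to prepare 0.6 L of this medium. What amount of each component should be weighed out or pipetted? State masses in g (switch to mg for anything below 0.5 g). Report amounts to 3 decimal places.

Scale factor relative to 1 L: 0.6.
magnesium sulfate heptahydrate: 0.15 g per 100 mL × 600 mL ÷ 100 = 0.900 g
Tris base: 1.4 g per 100 mL × 600 mL ÷ 100 = 8.400 g
galactose: 33.8 g/L × 0.6 L = 20.280 g

magnesium sulfate heptahydrate 0.900 g; Tris base 8.400 g; galactose 20.280 g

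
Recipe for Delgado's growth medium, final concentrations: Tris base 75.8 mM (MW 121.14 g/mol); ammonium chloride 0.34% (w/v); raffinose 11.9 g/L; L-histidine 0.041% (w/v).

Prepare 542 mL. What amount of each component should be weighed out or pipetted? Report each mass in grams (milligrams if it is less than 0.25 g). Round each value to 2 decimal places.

Tris base 4.98 g; ammonium chloride 1.84 g; raffinose 6.45 g; L-histidine 222.22 mg

Target volume = 542 mL = 0.542 L.
Tris base: 75.8 mmol/L × 121.14 g/mol × 0.542 L ÷ 1000 = 4.98 g
ammonium chloride: 0.34 g per 100 mL × 542 mL ÷ 100 = 1.84 g
raffinose: 11.9 g/L × 0.542 L = 6.45 g
L-histidine: 0.041% w/v = 0.41 g/L → 0.41 × 0.542 L = 0.22222 g = 222.22 mg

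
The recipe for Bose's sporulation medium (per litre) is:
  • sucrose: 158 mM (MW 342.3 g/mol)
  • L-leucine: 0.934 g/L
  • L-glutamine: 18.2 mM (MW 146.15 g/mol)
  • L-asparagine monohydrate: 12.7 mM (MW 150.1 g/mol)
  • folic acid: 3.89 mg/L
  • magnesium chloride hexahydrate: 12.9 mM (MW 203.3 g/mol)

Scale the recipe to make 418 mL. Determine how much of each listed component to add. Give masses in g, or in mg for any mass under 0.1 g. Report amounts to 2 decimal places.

Working volume: 418 mL = 0.418 L.
sucrose: 158 mmol/L × 342.3 g/mol × 0.418 L ÷ 1000 = 22.61 g
L-leucine: 0.934 g/L × 0.418 L = 0.39 g
L-glutamine: 18.2 mmol/L × 146.15 g/mol × 0.418 L ÷ 1000 = 1.11 g
L-asparagine monohydrate: 12.7 mmol/L × 150.1 g/mol × 0.418 L ÷ 1000 = 0.80 g
folic acid: 3.89 mg/L × 0.418 L = 1.63 mg
magnesium chloride hexahydrate: 12.9 mmol/L × 203.3 g/mol × 0.418 L ÷ 1000 = 1.10 g

sucrose 22.61 g; L-leucine 0.39 g; L-glutamine 1.11 g; L-asparagine monohydrate 0.80 g; folic acid 1.63 mg; magnesium chloride hexahydrate 1.10 g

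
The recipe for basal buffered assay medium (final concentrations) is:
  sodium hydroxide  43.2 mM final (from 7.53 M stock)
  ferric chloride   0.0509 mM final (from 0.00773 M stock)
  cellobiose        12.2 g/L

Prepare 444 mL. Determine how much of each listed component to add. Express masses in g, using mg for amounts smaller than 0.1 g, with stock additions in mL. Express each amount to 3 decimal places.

Working volume: 444 mL = 0.444 L.
sodium hydroxide: dilute stock: 43.2 mM × 444 mL ÷ 7530 mM = 2.547 mL
ferric chloride: V = C2·V2/C1 = 0.0509 mM × 444 mL ÷ 7.73 mM = 2.924 mL
cellobiose: 12.2 g/L × 0.444 L = 5.417 g

sodium hydroxide 2.547 mL; ferric chloride 2.924 mL; cellobiose 5.417 g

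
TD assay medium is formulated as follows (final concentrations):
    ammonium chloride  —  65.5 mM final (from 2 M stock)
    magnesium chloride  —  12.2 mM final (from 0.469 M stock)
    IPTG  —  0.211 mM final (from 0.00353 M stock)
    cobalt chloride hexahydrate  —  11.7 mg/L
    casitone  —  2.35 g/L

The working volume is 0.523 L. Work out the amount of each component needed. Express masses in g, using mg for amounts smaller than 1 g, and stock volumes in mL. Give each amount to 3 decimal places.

Scale factor relative to 1 L: 0.523.
ammonium chloride: V = C2·V2/C1 = 65.5 mM × 523 mL ÷ 2000 mM = 17.128 mL
magnesium chloride: V = C2·V2/C1 = 12.2 mM × 523 mL ÷ 469 mM = 13.605 mL
IPTG: V = C2·V2/C1 = 0.211 mM × 523 mL ÷ 3.53 mM = 31.261 mL
cobalt chloride hexahydrate: 11.7 mg/L × 0.523 L = 6.119 mg
casitone: 2.35 g/L × 0.523 L = 1.229 g

ammonium chloride 17.128 mL; magnesium chloride 13.605 mL; IPTG 31.261 mL; cobalt chloride hexahydrate 6.119 mg; casitone 1.229 g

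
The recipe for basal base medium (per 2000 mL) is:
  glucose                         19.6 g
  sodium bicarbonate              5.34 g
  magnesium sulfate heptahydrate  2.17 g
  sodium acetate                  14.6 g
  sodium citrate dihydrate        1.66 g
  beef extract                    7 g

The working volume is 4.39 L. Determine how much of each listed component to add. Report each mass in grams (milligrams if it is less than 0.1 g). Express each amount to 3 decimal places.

Ratio of target to recipe volume: 4390 / 2000 = 2.195.
glucose: 19.6 g × (4390 mL / 2000 mL) = 43.022 g
sodium bicarbonate: 5.34 g × (4390 mL / 2000 mL) = 11.721 g
magnesium sulfate heptahydrate: 2.17 g × (4390 mL / 2000 mL) = 4.763 g
sodium acetate: 14.6 g × (4390 mL / 2000 mL) = 32.047 g
sodium citrate dihydrate: 1.66 g × (4390 mL / 2000 mL) = 3.644 g
beef extract: 7 g × (4390 mL / 2000 mL) = 15.365 g

glucose 43.022 g; sodium bicarbonate 11.721 g; magnesium sulfate heptahydrate 4.763 g; sodium acetate 32.047 g; sodium citrate dihydrate 3.644 g; beef extract 15.365 g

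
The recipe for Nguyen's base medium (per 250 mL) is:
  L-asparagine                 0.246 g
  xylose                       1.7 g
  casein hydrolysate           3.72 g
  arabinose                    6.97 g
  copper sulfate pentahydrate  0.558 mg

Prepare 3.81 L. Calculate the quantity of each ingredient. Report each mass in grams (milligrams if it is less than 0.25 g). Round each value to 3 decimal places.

Scale factor = 3810 mL / 250 mL = 15.24.
L-asparagine: 0.246 g × (3810 mL / 250 mL) = 3.749 g
xylose: 1.7 g × (3810 mL / 250 mL) = 25.908 g
casein hydrolysate: 3.72 g × (3810 mL / 250 mL) = 56.693 g
arabinose: 6.97 g × (3810 mL / 250 mL) = 106.223 g
copper sulfate pentahydrate: 0.558 mg × (3810 mL / 250 mL) = 8.504 mg

L-asparagine 3.749 g; xylose 25.908 g; casein hydrolysate 56.693 g; arabinose 106.223 g; copper sulfate pentahydrate 8.504 mg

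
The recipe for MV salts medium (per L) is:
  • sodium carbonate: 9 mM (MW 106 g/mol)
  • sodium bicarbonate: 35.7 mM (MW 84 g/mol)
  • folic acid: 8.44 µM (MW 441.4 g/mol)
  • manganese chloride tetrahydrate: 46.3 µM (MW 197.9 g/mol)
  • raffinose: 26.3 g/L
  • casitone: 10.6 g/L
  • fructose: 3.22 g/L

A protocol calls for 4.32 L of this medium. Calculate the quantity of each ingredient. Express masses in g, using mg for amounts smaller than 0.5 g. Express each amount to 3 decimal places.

sodium carbonate 4.121 g; sodium bicarbonate 12.955 g; folic acid 16.094 mg; manganese chloride tetrahydrate 39.583 mg; raffinose 113.616 g; casitone 45.792 g; fructose 13.910 g

Working volume: 4.32 L.
sodium carbonate: 9 mmol/L × 106 g/mol × 4.32 L ÷ 1000 = 4.121 g
sodium bicarbonate: 35.7 mmol/L × 84 g/mol × 4.32 L ÷ 1000 = 12.955 g
folic acid: 8.44 µmol/L × 441.4 g/mol × 4.32 L ÷ 1000 = 16.094 mg
manganese chloride tetrahydrate: 46.3 µmol/L × 197.9 g/mol × 4.32 L ÷ 1000 = 39.583 mg
raffinose: 26.3 g/L × 4.32 L = 113.616 g
casitone: 10.6 g/L × 4.32 L = 45.792 g
fructose: 3.22 g/L × 4.32 L = 13.910 g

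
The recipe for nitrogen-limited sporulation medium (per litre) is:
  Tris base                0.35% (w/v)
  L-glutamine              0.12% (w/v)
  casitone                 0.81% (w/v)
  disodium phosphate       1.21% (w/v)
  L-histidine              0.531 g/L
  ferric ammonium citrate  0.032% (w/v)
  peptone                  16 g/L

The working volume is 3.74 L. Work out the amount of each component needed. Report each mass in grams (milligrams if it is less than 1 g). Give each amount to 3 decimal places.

Scale factor relative to 1 L: 3.74.
Tris base: 0.35 g per 100 mL × 3740 mL ÷ 100 = 13.090 g
L-glutamine: 0.12 g per 100 mL × 3740 mL ÷ 100 = 4.488 g
casitone: 0.81% w/v = 8.1 g/L → 8.1 × 3.74 L = 30.294 g
disodium phosphate: 1.21% w/v = 12.1 g/L → 12.1 × 3.74 L = 45.254 g
L-histidine: 0.531 g/L × 3.74 L = 1.986 g
ferric ammonium citrate: 0.032 g per 100 mL × 3740 mL ÷ 100 = 1.197 g
peptone: 16 g/L × 3.74 L = 59.840 g

Tris base 13.090 g; L-glutamine 4.488 g; casitone 30.294 g; disodium phosphate 45.254 g; L-histidine 1.986 g; ferric ammonium citrate 1.197 g; peptone 59.840 g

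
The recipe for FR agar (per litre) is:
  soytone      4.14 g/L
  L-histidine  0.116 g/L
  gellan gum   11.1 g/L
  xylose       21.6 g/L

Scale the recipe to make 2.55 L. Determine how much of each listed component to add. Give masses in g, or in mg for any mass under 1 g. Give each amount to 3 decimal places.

Scale factor relative to 1 L: 2.55.
soytone: 4.14 g/L × 2.55 L = 10.557 g
L-histidine: 0.116 g/L × 2.55 L = 0.2958 g = 295.800 mg
gellan gum: 11.1 g/L × 2.55 L = 28.305 g
xylose: 21.6 g/L × 2.55 L = 55.080 g

soytone 10.557 g; L-histidine 295.800 mg; gellan gum 28.305 g; xylose 55.080 g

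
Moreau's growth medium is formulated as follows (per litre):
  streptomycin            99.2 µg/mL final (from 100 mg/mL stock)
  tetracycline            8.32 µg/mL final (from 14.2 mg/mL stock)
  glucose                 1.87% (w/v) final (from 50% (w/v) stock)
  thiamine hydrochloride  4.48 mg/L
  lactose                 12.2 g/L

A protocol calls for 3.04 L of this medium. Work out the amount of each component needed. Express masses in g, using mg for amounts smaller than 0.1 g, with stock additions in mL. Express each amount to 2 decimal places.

streptomycin 3.02 mL; tetracycline 1.78 mL; glucose 113.70 mL; thiamine hydrochloride 13.62 mg; lactose 37.09 g

Working volume: 3.04 L.
streptomycin: V = C2·V2/C1 = 99.2 µg/mL × 3040 mL ÷ 100000 µg/mL = 3.02 mL
tetracycline: C1V1 = C2V2 → 8.32 µg/mL × 3040 mL ÷ 14200 µg/mL = 1.78 mL
glucose: V = C2·V2/C1 = 1.87% ÷ 50% × 3040 mL = 113.70 mL
thiamine hydrochloride: 4.48 mg/L × 3.04 L = 13.62 mg
lactose: 12.2 g/L × 3.04 L = 37.09 g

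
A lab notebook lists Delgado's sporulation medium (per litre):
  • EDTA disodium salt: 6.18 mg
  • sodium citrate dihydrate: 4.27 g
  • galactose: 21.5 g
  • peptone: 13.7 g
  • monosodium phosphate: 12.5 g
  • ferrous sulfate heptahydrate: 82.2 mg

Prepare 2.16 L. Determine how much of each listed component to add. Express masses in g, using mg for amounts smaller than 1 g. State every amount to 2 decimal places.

EDTA disodium salt 13.35 mg; sodium citrate dihydrate 9.22 g; galactose 46.44 g; peptone 29.59 g; monosodium phosphate 27.00 g; ferrous sulfate heptahydrate 177.55 mg

Scale factor = 2160 mL / 1000 mL = 2.16.
EDTA disodium salt: 6.18 mg × (2160 mL / 1000 mL) = 13.35 mg
sodium citrate dihydrate: 4.27 g × (2160 mL / 1000 mL) = 9.22 g
galactose: 21.5 g × (2160 mL / 1000 mL) = 46.44 g
peptone: 13.7 g × (2160 mL / 1000 mL) = 29.59 g
monosodium phosphate: 12.5 g × (2160 mL / 1000 mL) = 27.00 g
ferrous sulfate heptahydrate: 82.2 mg × (2160 mL / 1000 mL) = 177.55 mg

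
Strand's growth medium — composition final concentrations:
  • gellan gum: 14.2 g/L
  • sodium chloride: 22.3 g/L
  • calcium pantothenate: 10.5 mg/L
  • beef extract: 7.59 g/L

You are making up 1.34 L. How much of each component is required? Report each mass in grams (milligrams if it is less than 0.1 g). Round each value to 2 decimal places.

gellan gum 19.03 g; sodium chloride 29.88 g; calcium pantothenate 14.07 mg; beef extract 10.17 g

Working volume: 1.34 L.
gellan gum: 14.2 g/L × 1.34 L = 19.03 g
sodium chloride: 22.3 g/L × 1.34 L = 29.88 g
calcium pantothenate: 10.5 mg/L × 1.34 L = 14.07 mg
beef extract: 7.59 g/L × 1.34 L = 10.17 g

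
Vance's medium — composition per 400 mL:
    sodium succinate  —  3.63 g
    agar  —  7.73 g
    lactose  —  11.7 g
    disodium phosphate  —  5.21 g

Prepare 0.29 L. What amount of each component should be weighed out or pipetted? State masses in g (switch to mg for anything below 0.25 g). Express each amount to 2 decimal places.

Ratio of target to recipe volume: 290 / 400 = 0.725.
sodium succinate: 3.63 g × (290 mL / 400 mL) = 2.63 g
agar: 7.73 g × (290 mL / 400 mL) = 5.60 g
lactose: 11.7 g × (290 mL / 400 mL) = 8.48 g
disodium phosphate: 5.21 g × (290 mL / 400 mL) = 3.78 g

sodium succinate 2.63 g; agar 5.60 g; lactose 8.48 g; disodium phosphate 3.78 g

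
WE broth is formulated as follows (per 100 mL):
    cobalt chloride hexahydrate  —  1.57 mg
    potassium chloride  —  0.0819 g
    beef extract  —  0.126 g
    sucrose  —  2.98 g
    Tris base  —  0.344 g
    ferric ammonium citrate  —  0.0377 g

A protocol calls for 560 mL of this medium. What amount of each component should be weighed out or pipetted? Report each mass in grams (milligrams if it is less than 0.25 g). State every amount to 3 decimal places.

Ratio of target to recipe volume: 560 / 100 = 5.6.
cobalt chloride hexahydrate: 1.57 mg × (560 mL / 100 mL) = 8.792 mg
potassium chloride: 0.0819 g × (560 mL / 100 mL) = 0.459 g
beef extract: 0.126 g × (560 mL / 100 mL) = 0.706 g
sucrose: 2.98 g × (560 mL / 100 mL) = 16.688 g
Tris base: 0.344 g × (560 mL / 100 mL) = 1.926 g
ferric ammonium citrate: 0.0377 g × (560 mL / 100 mL) = 0.21112 g = 211.120 mg

cobalt chloride hexahydrate 8.792 mg; potassium chloride 0.459 g; beef extract 0.706 g; sucrose 16.688 g; Tris base 1.926 g; ferric ammonium citrate 211.120 mg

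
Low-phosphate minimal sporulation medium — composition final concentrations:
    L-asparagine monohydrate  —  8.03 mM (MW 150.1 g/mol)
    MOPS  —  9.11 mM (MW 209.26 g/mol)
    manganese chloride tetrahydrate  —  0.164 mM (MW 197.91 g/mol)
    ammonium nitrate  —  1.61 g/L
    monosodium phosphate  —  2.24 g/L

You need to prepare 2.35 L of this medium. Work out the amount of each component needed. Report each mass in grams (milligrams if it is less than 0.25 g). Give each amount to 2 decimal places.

L-asparagine monohydrate 2.83 g; MOPS 4.48 g; manganese chloride tetrahydrate 76.27 mg; ammonium nitrate 3.78 g; monosodium phosphate 5.26 g

Scale factor relative to 1 L: 2.35.
L-asparagine monohydrate: 8.03 mmol/L × 150.1 g/mol × 2.35 L ÷ 1000 = 2.83 g
MOPS: 9.11 mmol/L × 209.26 g/mol × 2.35 L ÷ 1000 = 4.48 g
manganese chloride tetrahydrate: 0.164 mmol/L × 197.91 mg/mmol × 2.35 L = 76.27 mg
ammonium nitrate: 1.61 g/L × 2.35 L = 3.78 g
monosodium phosphate: 2.24 g/L × 2.35 L = 5.26 g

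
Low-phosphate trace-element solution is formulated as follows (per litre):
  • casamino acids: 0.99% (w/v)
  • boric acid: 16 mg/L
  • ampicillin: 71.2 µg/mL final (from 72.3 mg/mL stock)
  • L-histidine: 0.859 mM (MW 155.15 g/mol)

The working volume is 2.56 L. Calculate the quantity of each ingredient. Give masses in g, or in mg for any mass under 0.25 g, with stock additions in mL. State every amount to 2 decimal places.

casamino acids 25.34 g; boric acid 40.96 mg; ampicillin 2.52 mL; L-histidine 0.34 g

Scale factor relative to 1 L: 2.56.
casamino acids: 0.99% w/v = 9.9 g/L → 9.9 × 2.56 L = 25.34 g
boric acid: 16 mg/L × 2.56 L = 40.96 mg
ampicillin: C1V1 = C2V2 → 71.2 µg/mL × 2560 mL ÷ 72300 µg/mL = 2.52 mL
L-histidine: 0.859 mmol/L × 155.15 g/mol × 2.56 L ÷ 1000 = 0.34 g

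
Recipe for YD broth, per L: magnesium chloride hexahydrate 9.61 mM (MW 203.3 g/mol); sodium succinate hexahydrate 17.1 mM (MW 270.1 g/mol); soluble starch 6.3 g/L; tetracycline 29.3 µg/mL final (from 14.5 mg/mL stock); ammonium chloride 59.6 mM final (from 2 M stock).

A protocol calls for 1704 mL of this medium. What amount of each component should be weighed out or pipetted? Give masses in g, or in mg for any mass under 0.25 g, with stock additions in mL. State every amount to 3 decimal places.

magnesium chloride hexahydrate 3.329 g; sodium succinate hexahydrate 7.870 g; soluble starch 10.735 g; tetracycline 3.443 mL; ammonium chloride 50.779 mL

Target volume = 1704 mL = 1.704 L.
magnesium chloride hexahydrate: 9.61 mmol/L × 203.3 g/mol × 1.704 L ÷ 1000 = 3.329 g
sodium succinate hexahydrate: 17.1 mmol/L × 270.1 g/mol × 1.704 L ÷ 1000 = 7.870 g
soluble starch: 6.3 g/L × 1.704 L = 10.735 g
tetracycline: V = C2·V2/C1 = 29.3 µg/mL × 1704 mL ÷ 14500 µg/mL = 3.443 mL
ammonium chloride: C1V1 = C2V2 → 59.6 mM × 1704 mL ÷ 2000 mM = 50.779 mL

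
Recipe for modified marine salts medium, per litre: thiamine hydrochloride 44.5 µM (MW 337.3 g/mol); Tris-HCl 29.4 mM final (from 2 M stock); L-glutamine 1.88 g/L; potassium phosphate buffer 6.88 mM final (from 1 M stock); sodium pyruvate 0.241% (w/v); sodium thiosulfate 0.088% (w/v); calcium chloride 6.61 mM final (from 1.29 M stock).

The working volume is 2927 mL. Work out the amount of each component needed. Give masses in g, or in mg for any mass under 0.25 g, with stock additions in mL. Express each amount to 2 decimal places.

Working volume: 2927 mL = 2.927 L.
thiamine hydrochloride: 44.5 µmol/L × 337.3 g/mol × 2.927 L ÷ 1000 = 43.93 mg
Tris-HCl: C1V1 = C2V2 → 29.4 mM × 2927 mL ÷ 2000 mM = 43.03 mL
L-glutamine: 1.88 g/L × 2.927 L = 5.50 g
potassium phosphate buffer: V = C2·V2/C1 = 6.88 mM × 2927 mL ÷ 1000 mM = 20.14 mL
sodium pyruvate: 0.241 g per 100 mL × 2927 mL ÷ 100 = 7.05 g
sodium thiosulfate: 0.088% w/v = 0.88 g/L → 0.88 × 2.927 L = 2.58 g
calcium chloride: C1V1 = C2V2 → 6.61 mM × 2927 mL ÷ 1290 mM = 15.00 mL

thiamine hydrochloride 43.93 mg; Tris-HCl 43.03 mL; L-glutamine 5.50 g; potassium phosphate buffer 20.14 mL; sodium pyruvate 7.05 g; sodium thiosulfate 2.58 g; calcium chloride 15.00 mL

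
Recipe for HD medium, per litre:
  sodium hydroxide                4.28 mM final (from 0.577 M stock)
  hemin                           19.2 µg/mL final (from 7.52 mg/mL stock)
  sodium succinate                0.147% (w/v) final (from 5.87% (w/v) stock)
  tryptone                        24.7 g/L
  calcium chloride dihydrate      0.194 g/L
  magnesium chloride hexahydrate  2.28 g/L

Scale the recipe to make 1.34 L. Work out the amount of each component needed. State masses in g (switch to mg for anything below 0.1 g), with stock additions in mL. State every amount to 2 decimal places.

Scale factor relative to 1 L: 1.34.
sodium hydroxide: V = C2·V2/C1 = 4.28 mM × 1340 mL ÷ 577 mM = 9.94 mL
hemin: V = C2·V2/C1 = 19.2 µg/mL × 1340 mL ÷ 7520 µg/mL = 3.42 mL
sodium succinate: C1V1 = C2V2 → 0.147% ÷ 5.87% × 1340 mL = 33.56 mL
tryptone: 24.7 g/L × 1.34 L = 33.10 g
calcium chloride dihydrate: 0.194 g/L × 1.34 L = 0.26 g
magnesium chloride hexahydrate: 2.28 g/L × 1.34 L = 3.06 g

sodium hydroxide 9.94 mL; hemin 3.42 mL; sodium succinate 33.56 mL; tryptone 33.10 g; calcium chloride dihydrate 0.26 g; magnesium chloride hexahydrate 3.06 g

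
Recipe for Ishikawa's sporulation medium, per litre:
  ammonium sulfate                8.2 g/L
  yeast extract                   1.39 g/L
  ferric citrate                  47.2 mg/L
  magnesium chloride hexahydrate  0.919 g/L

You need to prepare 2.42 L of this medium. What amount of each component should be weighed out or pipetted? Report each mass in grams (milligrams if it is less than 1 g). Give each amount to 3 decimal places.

Scale factor relative to 1 L: 2.42.
ammonium sulfate: 8.2 g/L × 2.42 L = 19.844 g
yeast extract: 1.39 g/L × 2.42 L = 3.364 g
ferric citrate: 47.2 mg/L × 2.42 L = 114.224 mg
magnesium chloride hexahydrate: 0.919 g/L × 2.42 L = 2.224 g

ammonium sulfate 19.844 g; yeast extract 3.364 g; ferric citrate 114.224 mg; magnesium chloride hexahydrate 2.224 g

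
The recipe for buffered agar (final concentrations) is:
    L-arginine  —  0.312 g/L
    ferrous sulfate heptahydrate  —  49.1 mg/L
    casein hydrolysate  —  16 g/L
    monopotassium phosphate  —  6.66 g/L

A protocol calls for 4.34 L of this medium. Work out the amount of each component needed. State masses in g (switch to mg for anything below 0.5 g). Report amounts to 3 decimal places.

L-arginine 1.354 g; ferrous sulfate heptahydrate 213.094 mg; casein hydrolysate 69.440 g; monopotassium phosphate 28.904 g

Scale factor relative to 1 L: 4.34.
L-arginine: 0.312 g/L × 4.34 L = 1.354 g
ferrous sulfate heptahydrate: 49.1 mg/L × 4.34 L = 213.094 mg
casein hydrolysate: 16 g/L × 4.34 L = 69.440 g
monopotassium phosphate: 6.66 g/L × 4.34 L = 28.904 g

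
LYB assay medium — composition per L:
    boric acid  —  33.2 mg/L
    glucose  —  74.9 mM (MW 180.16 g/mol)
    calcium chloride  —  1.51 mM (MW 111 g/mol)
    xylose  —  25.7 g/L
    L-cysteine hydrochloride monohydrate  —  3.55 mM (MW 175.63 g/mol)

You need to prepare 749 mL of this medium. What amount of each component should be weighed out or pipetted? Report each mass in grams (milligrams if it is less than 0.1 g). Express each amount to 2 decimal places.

Working volume: 749 mL = 0.749 L.
boric acid: 33.2 mg/L × 0.749 L = 24.87 mg
glucose: 74.9 mmol/L × 180.16 g/mol × 0.749 L ÷ 1000 = 10.11 g
calcium chloride: 1.51 mmol/L × 111 g/mol × 0.749 L ÷ 1000 = 0.13 g
xylose: 25.7 g/L × 0.749 L = 19.25 g
L-cysteine hydrochloride monohydrate: 3.55 mmol/L × 175.63 g/mol × 0.749 L ÷ 1000 = 0.47 g

boric acid 24.87 mg; glucose 10.11 g; calcium chloride 0.13 g; xylose 19.25 g; L-cysteine hydrochloride monohydrate 0.47 g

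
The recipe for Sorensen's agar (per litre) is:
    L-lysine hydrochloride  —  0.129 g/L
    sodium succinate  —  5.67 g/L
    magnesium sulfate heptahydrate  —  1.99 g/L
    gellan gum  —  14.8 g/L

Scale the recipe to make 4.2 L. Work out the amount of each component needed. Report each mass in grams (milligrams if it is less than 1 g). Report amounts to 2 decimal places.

L-lysine hydrochloride 541.80 mg; sodium succinate 23.81 g; magnesium sulfate heptahydrate 8.36 g; gellan gum 62.16 g

Scale factor relative to 1 L: 4.2.
L-lysine hydrochloride: 0.129 g/L × 4.2 L = 0.5418 g = 541.80 mg
sodium succinate: 5.67 g/L × 4.2 L = 23.81 g
magnesium sulfate heptahydrate: 1.99 g/L × 4.2 L = 8.36 g
gellan gum: 14.8 g/L × 4.2 L = 62.16 g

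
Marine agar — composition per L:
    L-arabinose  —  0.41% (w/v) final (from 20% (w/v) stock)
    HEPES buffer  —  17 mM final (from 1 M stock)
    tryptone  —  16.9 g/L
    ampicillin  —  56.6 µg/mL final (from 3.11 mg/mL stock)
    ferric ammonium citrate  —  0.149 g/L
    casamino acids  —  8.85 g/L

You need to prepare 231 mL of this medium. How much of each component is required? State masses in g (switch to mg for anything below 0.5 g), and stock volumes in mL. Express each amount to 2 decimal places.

L-arabinose 4.74 mL; HEPES buffer 3.93 mL; tryptone 3.90 g; ampicillin 4.20 mL; ferric ammonium citrate 34.42 mg; casamino acids 2.04 g

Working volume: 231 mL = 0.231 L.
L-arabinose: dilute stock: 0.41% ÷ 20% × 231 mL = 4.74 mL
HEPES buffer: C1V1 = C2V2 → 17 mM × 231 mL ÷ 1000 mM = 3.93 mL
tryptone: 16.9 g/L × 0.231 L = 3.90 g
ampicillin: dilute stock: 56.6 µg/mL × 231 mL ÷ 3110 µg/mL = 4.20 mL
ferric ammonium citrate: 0.149 g/L × 0.231 L = 0.034419 g = 34.42 mg
casamino acids: 8.85 g/L × 0.231 L = 2.04 g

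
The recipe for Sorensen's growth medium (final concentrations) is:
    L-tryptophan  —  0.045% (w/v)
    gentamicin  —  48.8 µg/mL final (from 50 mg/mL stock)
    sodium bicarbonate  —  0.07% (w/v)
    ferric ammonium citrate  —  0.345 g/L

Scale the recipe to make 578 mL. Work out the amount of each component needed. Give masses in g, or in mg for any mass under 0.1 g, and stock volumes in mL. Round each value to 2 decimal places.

L-tryptophan 0.26 g; gentamicin 0.56 mL; sodium bicarbonate 0.40 g; ferric ammonium citrate 0.20 g

Target volume = 578 mL = 0.578 L.
L-tryptophan: 0.045 g per 100 mL × 578 mL ÷ 100 = 0.26 g
gentamicin: C1V1 = C2V2 → 48.8 µg/mL × 578 mL ÷ 50000 µg/mL = 0.56 mL
sodium bicarbonate: 0.07% w/v = 0.7 g/L → 0.7 × 0.578 L = 0.40 g
ferric ammonium citrate: 0.345 g/L × 0.578 L = 0.20 g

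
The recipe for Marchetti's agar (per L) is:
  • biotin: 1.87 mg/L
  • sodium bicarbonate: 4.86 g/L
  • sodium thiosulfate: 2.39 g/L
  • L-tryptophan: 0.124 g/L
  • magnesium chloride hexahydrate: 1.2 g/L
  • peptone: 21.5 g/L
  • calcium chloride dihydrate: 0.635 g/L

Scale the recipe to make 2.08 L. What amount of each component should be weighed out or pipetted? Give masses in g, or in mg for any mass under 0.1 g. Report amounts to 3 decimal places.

biotin 3.890 mg; sodium bicarbonate 10.109 g; sodium thiosulfate 4.971 g; L-tryptophan 0.258 g; magnesium chloride hexahydrate 2.496 g; peptone 44.720 g; calcium chloride dihydrate 1.321 g

Scale factor relative to 1 L: 2.08.
biotin: 1.87 mg/L × 2.08 L = 3.890 mg
sodium bicarbonate: 4.86 g/L × 2.08 L = 10.109 g
sodium thiosulfate: 2.39 g/L × 2.08 L = 4.971 g
L-tryptophan: 0.124 g/L × 2.08 L = 0.258 g
magnesium chloride hexahydrate: 1.2 g/L × 2.08 L = 2.496 g
peptone: 21.5 g/L × 2.08 L = 44.720 g
calcium chloride dihydrate: 0.635 g/L × 2.08 L = 1.321 g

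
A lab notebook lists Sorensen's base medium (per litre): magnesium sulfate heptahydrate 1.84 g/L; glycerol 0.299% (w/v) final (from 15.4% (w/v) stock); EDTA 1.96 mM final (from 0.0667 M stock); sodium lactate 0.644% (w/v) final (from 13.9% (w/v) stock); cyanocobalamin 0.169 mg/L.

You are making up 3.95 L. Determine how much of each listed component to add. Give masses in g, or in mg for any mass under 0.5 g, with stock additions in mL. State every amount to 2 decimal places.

magnesium sulfate heptahydrate 7.27 g; glycerol 76.69 mL; EDTA 116.07 mL; sodium lactate 183.01 mL; cyanocobalamin 0.67 mg

Scale factor relative to 1 L: 3.95.
magnesium sulfate heptahydrate: 1.84 g/L × 3.95 L = 7.27 g
glycerol: dilute stock: 0.299% ÷ 15.4% × 3950 mL = 76.69 mL
EDTA: C1V1 = C2V2 → 1.96 mM × 3950 mL ÷ 66.7 mM = 116.07 mL
sodium lactate: C1V1 = C2V2 → 0.644% ÷ 13.9% × 3950 mL = 183.01 mL
cyanocobalamin: 0.169 mg/L × 3.95 L = 0.67 mg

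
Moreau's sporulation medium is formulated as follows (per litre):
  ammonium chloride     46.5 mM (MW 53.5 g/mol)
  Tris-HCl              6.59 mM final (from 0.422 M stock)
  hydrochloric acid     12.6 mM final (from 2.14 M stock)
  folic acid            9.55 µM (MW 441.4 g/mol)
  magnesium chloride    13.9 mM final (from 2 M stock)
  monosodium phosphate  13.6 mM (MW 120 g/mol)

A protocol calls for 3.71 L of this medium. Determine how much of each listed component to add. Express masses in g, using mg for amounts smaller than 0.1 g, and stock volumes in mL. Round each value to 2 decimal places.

Working volume: 3.71 L.
ammonium chloride: 46.5 mmol/L × 53.5 g/mol × 3.71 L ÷ 1000 = 9.23 g
Tris-HCl: V = C2·V2/C1 = 6.59 mM × 3710 mL ÷ 422 mM = 57.94 mL
hydrochloric acid: V = C2·V2/C1 = 12.6 mM × 3710 mL ÷ 2140 mM = 21.84 mL
folic acid: 9.55 µmol/L × 441.4 g/mol × 3.71 L ÷ 1000 = 15.64 mg
magnesium chloride: V = C2·V2/C1 = 13.9 mM × 3710 mL ÷ 2000 mM = 25.78 mL
monosodium phosphate: 13.6 mmol/L × 120 g/mol × 3.71 L ÷ 1000 = 6.05 g

ammonium chloride 9.23 g; Tris-HCl 57.94 mL; hydrochloric acid 21.84 mL; folic acid 15.64 mg; magnesium chloride 25.78 mL; monosodium phosphate 6.05 g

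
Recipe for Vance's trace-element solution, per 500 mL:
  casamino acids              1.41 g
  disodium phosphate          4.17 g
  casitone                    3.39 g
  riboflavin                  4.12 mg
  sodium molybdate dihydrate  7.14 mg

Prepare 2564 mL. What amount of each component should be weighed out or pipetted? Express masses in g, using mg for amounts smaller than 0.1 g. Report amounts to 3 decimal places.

Ratio of target to recipe volume: 2564 / 500 = 5.128.
casamino acids: 1.41 g × (2564 mL / 500 mL) = 7.230 g
disodium phosphate: 4.17 g × (2564 mL / 500 mL) = 21.384 g
casitone: 3.39 g × (2564 mL / 500 mL) = 17.384 g
riboflavin: 4.12 mg × (2564 mL / 500 mL) = 21.127 mg
sodium molybdate dihydrate: 7.14 mg × (2564 mL / 500 mL) = 36.614 mg

casamino acids 7.230 g; disodium phosphate 21.384 g; casitone 17.384 g; riboflavin 21.127 mg; sodium molybdate dihydrate 36.614 mg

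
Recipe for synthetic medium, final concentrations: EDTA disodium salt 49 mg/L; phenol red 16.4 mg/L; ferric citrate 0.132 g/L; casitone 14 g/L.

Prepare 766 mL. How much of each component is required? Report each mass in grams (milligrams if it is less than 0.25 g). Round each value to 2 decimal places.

Target volume = 766 mL = 0.766 L.
EDTA disodium salt: 49 mg/L × 0.766 L = 37.53 mg
phenol red: 16.4 mg/L × 0.766 L = 12.56 mg
ferric citrate: 0.132 g/L × 0.766 L = 0.101112 g = 101.11 mg
casitone: 14 g/L × 0.766 L = 10.72 g

EDTA disodium salt 37.53 mg; phenol red 12.56 mg; ferric citrate 101.11 mg; casitone 10.72 g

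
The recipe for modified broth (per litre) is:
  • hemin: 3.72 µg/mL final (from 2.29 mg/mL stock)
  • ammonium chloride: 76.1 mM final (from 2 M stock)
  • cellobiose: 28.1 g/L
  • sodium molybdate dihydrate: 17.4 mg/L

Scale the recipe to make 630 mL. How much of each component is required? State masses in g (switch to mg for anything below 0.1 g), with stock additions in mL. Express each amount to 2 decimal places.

Target volume = 630 mL = 0.63 L.
hemin: V = C2·V2/C1 = 3.72 µg/mL × 630 mL ÷ 2290 µg/mL = 1.02 mL
ammonium chloride: C1V1 = C2V2 → 76.1 mM × 630 mL ÷ 2000 mM = 23.97 mL
cellobiose: 28.1 g/L × 0.63 L = 17.70 g
sodium molybdate dihydrate: 17.4 mg/L × 0.63 L = 10.96 mg

hemin 1.02 mL; ammonium chloride 23.97 mL; cellobiose 17.70 g; sodium molybdate dihydrate 10.96 mg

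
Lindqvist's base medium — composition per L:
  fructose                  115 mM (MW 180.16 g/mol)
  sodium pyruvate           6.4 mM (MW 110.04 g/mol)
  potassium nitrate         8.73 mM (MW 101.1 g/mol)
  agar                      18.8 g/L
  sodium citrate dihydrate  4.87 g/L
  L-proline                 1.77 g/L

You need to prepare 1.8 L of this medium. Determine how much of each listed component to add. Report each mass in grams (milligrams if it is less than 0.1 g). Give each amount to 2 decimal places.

Scale factor relative to 1 L: 1.8.
fructose: 115 mmol/L × 180.16 g/mol × 1.8 L ÷ 1000 = 37.29 g
sodium pyruvate: 6.4 mmol/L × 110.04 g/mol × 1.8 L ÷ 1000 = 1.27 g
potassium nitrate: 8.73 mmol/L × 101.1 g/mol × 1.8 L ÷ 1000 = 1.59 g
agar: 18.8 g/L × 1.8 L = 33.84 g
sodium citrate dihydrate: 4.87 g/L × 1.8 L = 8.77 g
L-proline: 1.77 g/L × 1.8 L = 3.19 g

fructose 37.29 g; sodium pyruvate 1.27 g; potassium nitrate 1.59 g; agar 33.84 g; sodium citrate dihydrate 8.77 g; L-proline 3.19 g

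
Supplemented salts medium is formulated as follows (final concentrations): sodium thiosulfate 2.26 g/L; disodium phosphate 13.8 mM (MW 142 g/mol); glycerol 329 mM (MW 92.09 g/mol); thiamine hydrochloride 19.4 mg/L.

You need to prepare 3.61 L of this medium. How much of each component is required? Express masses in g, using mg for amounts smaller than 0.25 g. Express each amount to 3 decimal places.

Scale factor relative to 1 L: 3.61.
sodium thiosulfate: 2.26 g/L × 3.61 L = 8.159 g
disodium phosphate: 13.8 mmol/L × 142 g/mol × 3.61 L ÷ 1000 = 7.074 g
glycerol: 329 mmol/L × 92.09 g/mol × 3.61 L ÷ 1000 = 109.374 g
thiamine hydrochloride: 19.4 mg/L × 3.61 L = 70.034 mg

sodium thiosulfate 8.159 g; disodium phosphate 7.074 g; glycerol 109.374 g; thiamine hydrochloride 70.034 mg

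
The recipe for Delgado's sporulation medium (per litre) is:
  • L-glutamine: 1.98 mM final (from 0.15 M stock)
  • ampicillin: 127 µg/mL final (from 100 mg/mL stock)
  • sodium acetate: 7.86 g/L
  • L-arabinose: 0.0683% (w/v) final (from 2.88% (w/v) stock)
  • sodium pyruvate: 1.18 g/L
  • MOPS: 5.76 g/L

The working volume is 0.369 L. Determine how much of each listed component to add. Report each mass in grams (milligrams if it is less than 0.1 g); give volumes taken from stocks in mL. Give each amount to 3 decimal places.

Working volume: 0.369 L.
L-glutamine: C1V1 = C2V2 → 1.98 mM × 369 mL ÷ 150 mM = 4.871 mL
ampicillin: V = C2·V2/C1 = 127 µg/mL × 369 mL ÷ 100000 µg/mL = 0.469 mL
sodium acetate: 7.86 g/L × 0.369 L = 2.900 g
L-arabinose: V = C2·V2/C1 = 0.0683% ÷ 2.88% × 369 mL = 8.751 mL
sodium pyruvate: 1.18 g/L × 0.369 L = 0.435 g
MOPS: 5.76 g/L × 0.369 L = 2.125 g

L-glutamine 4.871 mL; ampicillin 0.469 mL; sodium acetate 2.900 g; L-arabinose 8.751 mL; sodium pyruvate 0.435 g; MOPS 2.125 g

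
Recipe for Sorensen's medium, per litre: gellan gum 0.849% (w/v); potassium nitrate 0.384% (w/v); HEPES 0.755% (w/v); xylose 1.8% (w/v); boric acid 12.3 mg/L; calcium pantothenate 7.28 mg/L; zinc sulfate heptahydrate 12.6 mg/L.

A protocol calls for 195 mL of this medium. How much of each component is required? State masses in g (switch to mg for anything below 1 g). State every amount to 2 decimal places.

Scale factor relative to 1 L: 0.195.
gellan gum: 0.849 g per 100 mL × 195 mL ÷ 100 = 1.66 g
potassium nitrate: 0.384 g per 100 mL × 195 mL ÷ 100 = 0.7488 g = 748.80 mg
HEPES: 0.755 g per 100 mL × 195 mL ÷ 100 = 1.47 g
xylose: 1.8% w/v = 18 g/L → 18 × 0.195 L = 3.51 g
boric acid: 12.3 mg/L × 0.195 L = 2.40 mg
calcium pantothenate: 7.28 mg/L × 0.195 L = 1.42 mg
zinc sulfate heptahydrate: 12.6 mg/L × 0.195 L = 2.46 mg

gellan gum 1.66 g; potassium nitrate 748.80 mg; HEPES 1.47 g; xylose 3.51 g; boric acid 2.40 mg; calcium pantothenate 1.42 mg; zinc sulfate heptahydrate 2.46 mg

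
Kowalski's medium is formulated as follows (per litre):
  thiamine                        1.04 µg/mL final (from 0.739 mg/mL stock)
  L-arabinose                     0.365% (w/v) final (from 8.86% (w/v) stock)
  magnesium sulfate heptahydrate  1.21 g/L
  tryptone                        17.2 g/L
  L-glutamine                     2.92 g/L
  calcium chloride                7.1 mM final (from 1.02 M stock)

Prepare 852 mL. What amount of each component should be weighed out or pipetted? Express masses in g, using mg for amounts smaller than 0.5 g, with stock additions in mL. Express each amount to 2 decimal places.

Scale factor relative to 1 L: 0.852.
thiamine: dilute stock: 1.04 µg/mL × 852 mL ÷ 739 µg/mL = 1.20 mL
L-arabinose: V = C2·V2/C1 = 0.365% ÷ 8.86% × 852 mL = 35.10 mL
magnesium sulfate heptahydrate: 1.21 g/L × 0.852 L = 1.03 g
tryptone: 17.2 g/L × 0.852 L = 14.65 g
L-glutamine: 2.92 g/L × 0.852 L = 2.49 g
calcium chloride: dilute stock: 7.1 mM × 852 mL ÷ 1020 mM = 5.93 mL

thiamine 1.20 mL; L-arabinose 35.10 mL; magnesium sulfate heptahydrate 1.03 g; tryptone 14.65 g; L-glutamine 2.49 g; calcium chloride 5.93 mL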